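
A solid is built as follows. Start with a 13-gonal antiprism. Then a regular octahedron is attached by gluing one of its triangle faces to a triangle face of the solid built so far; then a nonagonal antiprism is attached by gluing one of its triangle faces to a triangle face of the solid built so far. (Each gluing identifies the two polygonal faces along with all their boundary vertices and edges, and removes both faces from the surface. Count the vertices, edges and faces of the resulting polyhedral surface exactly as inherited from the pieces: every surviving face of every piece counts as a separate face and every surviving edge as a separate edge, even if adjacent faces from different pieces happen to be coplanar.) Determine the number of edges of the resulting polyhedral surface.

A 13-gonal antiprism: V=26, E=52, F=28.
Attach a regular octahedron (V=6, E=12, F=8) along a 3-gon: merge 3 vertices and 3 edges, delete both glued faces → V=29, E=61, F=34.
Attach a nonagonal antiprism (V=18, E=36, F=20) along a 3-gon: merge 3 vertices and 3 edges, delete both glued faces → V=44, E=94, F=52.
Check: V − E + F = 44 − 94 + 52 = 2.

94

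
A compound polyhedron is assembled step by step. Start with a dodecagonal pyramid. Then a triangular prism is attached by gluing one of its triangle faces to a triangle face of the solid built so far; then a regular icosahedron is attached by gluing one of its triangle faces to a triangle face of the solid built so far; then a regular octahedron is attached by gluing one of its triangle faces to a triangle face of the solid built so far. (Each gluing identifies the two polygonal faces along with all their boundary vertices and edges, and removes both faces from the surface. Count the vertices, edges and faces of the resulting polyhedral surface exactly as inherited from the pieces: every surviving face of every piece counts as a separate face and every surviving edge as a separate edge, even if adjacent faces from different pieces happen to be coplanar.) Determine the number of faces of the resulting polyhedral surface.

A dodecagonal pyramid: V=13, E=24, F=13.
Attach a triangular prism (V=6, E=9, F=5) along a 3-gon: merge 3 vertices and 3 edges, delete both glued faces → V=16, E=30, F=16.
Attach a regular icosahedron (V=12, E=30, F=20) along a 3-gon: merge 3 vertices and 3 edges, delete both glued faces → V=25, E=57, F=34.
Attach a regular octahedron (V=6, E=12, F=8) along a 3-gon: merge 3 vertices and 3 edges, delete both glued faces → V=28, E=66, F=40.
Check: V − E + F = 28 − 66 + 40 = 2.

40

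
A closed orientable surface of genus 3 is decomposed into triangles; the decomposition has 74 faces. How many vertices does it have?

33

χ = 2 − 2·3 = -4, and every face is a triangle so 3F = 2E.
E = 3·74/2 = 111. Then V = -4 + E − F = -4 + 111 − 74 = 33.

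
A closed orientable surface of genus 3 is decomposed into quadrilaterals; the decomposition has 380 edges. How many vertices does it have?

χ = 2 − 2·3 = -4, and every face is a square so 4F = 2E.
F = 2E/4 = 190. Then V = -4 + E − F = -4 + 380 − 190 = 186.

186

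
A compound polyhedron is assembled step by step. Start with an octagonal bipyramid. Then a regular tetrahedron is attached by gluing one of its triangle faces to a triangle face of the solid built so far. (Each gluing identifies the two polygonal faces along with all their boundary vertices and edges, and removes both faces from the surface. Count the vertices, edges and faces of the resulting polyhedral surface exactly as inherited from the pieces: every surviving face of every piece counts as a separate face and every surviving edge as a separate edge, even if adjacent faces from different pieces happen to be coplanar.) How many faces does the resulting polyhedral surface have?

An octagonal bipyramid: V=10, E=24, F=16.
Attach a regular tetrahedron (V=4, E=6, F=4) along a 3-gon: merge 3 vertices and 3 edges, delete both glued faces → V=11, E=27, F=18.
Check: V − E + F = 11 − 27 + 18 = 2.

18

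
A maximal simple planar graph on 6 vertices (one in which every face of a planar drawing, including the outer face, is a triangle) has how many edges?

12

In a plane triangulation 3F = 2E and V − E + F = 2, so E = 3V − 6 = 3·6 − 6 = 12.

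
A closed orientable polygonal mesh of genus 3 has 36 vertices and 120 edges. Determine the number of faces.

For a closed orientable surface of genus 3, χ = 2 − 2·3 = -4.
F = -4 − V + E = -4 − 36 + 120 = 80.

80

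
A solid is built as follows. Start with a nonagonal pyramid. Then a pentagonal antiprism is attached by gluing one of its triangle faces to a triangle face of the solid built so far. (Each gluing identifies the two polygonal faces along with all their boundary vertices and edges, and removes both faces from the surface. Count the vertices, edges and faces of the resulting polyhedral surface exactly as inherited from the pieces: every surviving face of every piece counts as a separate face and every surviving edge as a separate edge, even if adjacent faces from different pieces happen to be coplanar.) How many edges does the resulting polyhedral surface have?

A nonagonal pyramid: V=10, E=18, F=10.
Attach a pentagonal antiprism (V=10, E=20, F=12) along a 3-gon: merge 3 vertices and 3 edges, delete both glued faces → V=17, E=35, F=20.
Check: V − E + F = 17 − 35 + 20 = 2.

35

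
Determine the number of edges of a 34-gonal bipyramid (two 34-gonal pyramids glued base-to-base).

A bipyramid over an n-gon has 2n triangular faces and n + 2 vertices: V = 34 + 2 = 36, E = 3·34 = 102, F = 2·34 = 68.
Check: V − E + F = 36 − 102 + 68 = 2.

102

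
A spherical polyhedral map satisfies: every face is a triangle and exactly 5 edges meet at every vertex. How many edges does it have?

Each face has 3 edges and each edge borders two faces, so 2E = 3F.
Each vertex has degree 5, so 5V = 2E and hence V = 3F/5.
Euler: V − E + F = 2 ⇒ (3F/5) − (3F/2) + F = 2.
Multiply by 10: (6 − 15 + 10)F = 20, i.e. 1F = 20.
So F = 20, E = 3·20/2 = 30, V = 3·20/5 = 12.

30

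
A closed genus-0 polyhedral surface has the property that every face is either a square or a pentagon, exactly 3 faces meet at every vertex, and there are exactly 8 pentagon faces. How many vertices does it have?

16

Let x be the number of squares; then F = 8 + x.
Edge–face incidences: 2E = 5·8 + 4·x = 40 + 4x.
Every vertex has degree 3, so 3V = 2E.
Euler: V − E + F = 2 ⇒ (2E)/3 − E + (8 + x) = 2.
Multiply by 6: 2·(2E) − 3·(2E) + 6·(8 + x) = 12, i.e. 48 + 6x − (40 + 4x) = 12.
Collecting terms: 2x + 8 = 12, so 2x = 4, so x = 2.
Then 2E = 40 + 4·2 = 48, so E = 24, V = 2E/3 = 16, F = 8 + 2 = 10.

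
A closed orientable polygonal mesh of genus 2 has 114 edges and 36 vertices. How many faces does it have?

For a closed orientable surface of genus 2, χ = 2 − 2·2 = -2.
F = -2 − V + E = -2 − 36 + 114 = 76.

76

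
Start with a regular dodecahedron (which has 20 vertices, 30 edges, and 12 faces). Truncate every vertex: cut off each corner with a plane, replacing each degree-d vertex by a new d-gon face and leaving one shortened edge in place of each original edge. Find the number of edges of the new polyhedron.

90

Truncation replaces each original edge-end by a new vertex, so V′ = 2E = 60.
Each original edge survives, and each old vertex of degree d contributes d new edges; summing degrees gives Σd = 2E, so E′ = E + 2E = 3E = 90.
Each original face survives and each original vertex becomes one new face: F′ = F + V = 32.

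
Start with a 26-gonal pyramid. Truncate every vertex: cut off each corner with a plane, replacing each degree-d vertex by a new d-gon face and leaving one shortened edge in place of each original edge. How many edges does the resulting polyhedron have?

The base solid has V = 27, E = 52, F = 27.
Truncation replaces each original edge-end by a new vertex, so V′ = 2E = 104.
Each original edge survives, and each old vertex of degree d contributes d new edges; summing degrees gives Σd = 2E, so E′ = E + 2E = 3E = 156.
Each original face survives and each original vertex becomes one new face: F′ = F + V = 54.

156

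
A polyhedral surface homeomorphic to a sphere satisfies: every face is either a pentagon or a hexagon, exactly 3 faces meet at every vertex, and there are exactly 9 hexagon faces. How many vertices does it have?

38

Let x be the number of pentagons; then F = 9 + x.
Edge–face incidences: 2E = 6·9 + 5·x = 54 + 5x.
Every vertex has degree 3, so 3V = 2E.
Euler: V − E + F = 2 ⇒ (2E)/3 − E + (9 + x) = 2.
Multiply by 6: 2·(2E) − 3·(2E) + 6·(9 + x) = 12, i.e. 54 + 6x − (54 + 5x) = 12.
Collecting terms: x = 12.
Then 2E = 54 + 5·12 = 114, so E = 57, V = 2E/3 = 38, F = 9 + 12 = 21.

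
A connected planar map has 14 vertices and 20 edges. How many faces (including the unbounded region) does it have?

Euler's formula for a connected plane graph: V − E + F = 2, so F = 2 − 14 + 20 = 8.

8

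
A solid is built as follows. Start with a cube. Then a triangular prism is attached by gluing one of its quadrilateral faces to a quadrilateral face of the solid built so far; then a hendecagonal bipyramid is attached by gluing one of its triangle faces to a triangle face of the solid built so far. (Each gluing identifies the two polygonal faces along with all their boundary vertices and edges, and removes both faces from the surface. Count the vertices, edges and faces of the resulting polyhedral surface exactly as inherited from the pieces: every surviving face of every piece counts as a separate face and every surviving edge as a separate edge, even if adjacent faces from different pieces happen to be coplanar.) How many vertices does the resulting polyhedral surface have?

A cube: V=8, E=12, F=6.
Attach a triangular prism (V=6, E=9, F=5) along a 4-gon: merge 4 vertices and 4 edges, delete both glued faces → V=10, E=17, F=9.
Attach a hendecagonal bipyramid (V=13, E=33, F=22) along a 3-gon: merge 3 vertices and 3 edges, delete both glued faces → V=20, E=47, F=29.
Check: V − E + F = 20 − 47 + 29 = 2.

20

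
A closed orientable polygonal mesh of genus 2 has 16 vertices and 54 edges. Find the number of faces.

36

For a closed orientable surface of genus 2, χ = 2 − 2·2 = -2.
F = -2 − V + E = -2 − 16 + 54 = 36.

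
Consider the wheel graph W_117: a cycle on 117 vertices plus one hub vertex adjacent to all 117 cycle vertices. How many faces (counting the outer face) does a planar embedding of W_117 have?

W_117 has V = 117 + 1 = 118 vertices and E = 2·117 = 234 edges.
By Euler's formula F = 2 − V + E = 2 − 118 + 234 = 118.

118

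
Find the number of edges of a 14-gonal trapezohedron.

56

The n-trapezohedron (dual of the n-antiprism) has V = 2·14 + 2 = 30, E = 4·14 = 56, F = 2·14 = 28.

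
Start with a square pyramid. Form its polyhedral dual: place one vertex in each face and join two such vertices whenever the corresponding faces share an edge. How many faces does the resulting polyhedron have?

5

The base solid has V = 5, E = 8, F = 5.
The dual swaps V and F and preserves E: V′ = F = 5, E′ = E = 8, F′ = V = 5.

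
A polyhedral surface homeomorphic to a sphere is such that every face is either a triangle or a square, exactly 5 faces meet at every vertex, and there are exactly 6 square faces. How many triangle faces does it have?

Let x be the number of triangles; then F = 6 + x.
Edge–face incidences: 2E = 4·6 + 3·x = 24 + 3x.
Every vertex has degree 5, so 5V = 2E.
Euler: V − E + F = 2 ⇒ (2E)/5 − E + (6 + x) = 2.
Multiply by 10: 2·(2E) − 5·(2E) + 10·(6 + x) = 20, i.e. 60 + 10x − 3·(24 + 3x) = 20.
Collecting terms: x − 12 = 20, so x = 32.
Then 2E = 24 + 3·32 = 120, so E = 60, V = 2E/5 = 24, F = 6 + 32 = 38.

32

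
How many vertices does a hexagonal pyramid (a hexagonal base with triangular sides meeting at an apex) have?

7

A pyramid on an n-gon base has one n-gon and n triangles: V = 6 + 1 = 7, E = 2·6 = 12, F = 6 + 1 = 7.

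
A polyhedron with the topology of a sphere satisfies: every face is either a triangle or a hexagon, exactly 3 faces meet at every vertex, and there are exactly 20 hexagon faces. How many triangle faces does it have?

4

Let x be the number of triangles; then F = 20 + x.
Edge–face incidences: 2E = 6·20 + 3·x = 120 + 3x.
Every vertex has degree 3, so 3V = 2E.
Euler: V − E + F = 2 ⇒ (2E)/3 − E + (20 + x) = 2.
Multiply by 6: 2·(2E) − 3·(2E) + 6·(20 + x) = 12, i.e. 120 + 6x − (120 + 3x) = 12.
Collecting terms: 3x = 12, so x = 4.
Then 2E = 120 + 3·4 = 132, so E = 66, V = 2E/3 = 44, F = 20 + 4 = 24.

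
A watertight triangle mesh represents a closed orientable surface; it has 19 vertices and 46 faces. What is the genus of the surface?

Every face is a triangle, so 2E = 3·46 = 138, giving E = 69.
χ = V − E + F = 19 − 69 + 46 = -4.
For a closed orientable surface χ = 2 − 2g, so g = (2 − (-4))/2 = 3.

3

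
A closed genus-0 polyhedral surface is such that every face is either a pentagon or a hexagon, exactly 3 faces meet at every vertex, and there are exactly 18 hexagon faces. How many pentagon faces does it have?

12

Let x be the number of pentagons; then F = 18 + x.
Edge–face incidences: 2E = 6·18 + 5·x = 108 + 5x.
Every vertex has degree 3, so 3V = 2E.
Euler: V − E + F = 2 ⇒ (2E)/3 − E + (18 + x) = 2.
Multiply by 6: 2·(2E) − 3·(2E) + 6·(18 + x) = 12, i.e. 108 + 6x − (108 + 5x) = 12.
Collecting terms: x = 12.
Then 2E = 108 + 5·12 = 168, so E = 84, V = 2E/3 = 56, F = 18 + 12 = 30.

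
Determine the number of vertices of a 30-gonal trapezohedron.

The n-trapezohedron (dual of the n-antiprism) has V = 2·30 + 2 = 62, E = 4·30 = 120, F = 2·30 = 60.

62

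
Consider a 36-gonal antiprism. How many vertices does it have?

72

An antiprism on an n-gon has two n-gon caps and 2n triangles: V = 2·36 = 72, E = 4·36 = 144, F = 2·36 + 2 = 74.
Check: V − E + F = 72 − 144 + 74 = 2.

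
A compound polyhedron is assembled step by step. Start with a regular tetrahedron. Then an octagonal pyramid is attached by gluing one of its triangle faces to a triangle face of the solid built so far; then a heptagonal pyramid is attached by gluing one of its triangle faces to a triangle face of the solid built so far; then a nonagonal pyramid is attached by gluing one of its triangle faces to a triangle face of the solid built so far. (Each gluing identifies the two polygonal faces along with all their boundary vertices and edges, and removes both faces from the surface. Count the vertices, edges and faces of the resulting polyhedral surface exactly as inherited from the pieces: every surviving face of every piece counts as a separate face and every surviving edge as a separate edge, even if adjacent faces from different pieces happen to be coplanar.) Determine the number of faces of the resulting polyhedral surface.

25

A regular tetrahedron: V=4, E=6, F=4.
Attach an octagonal pyramid (V=9, E=16, F=9) along a 3-gon: merge 3 vertices and 3 edges, delete both glued faces → V=10, E=19, F=11.
Attach a heptagonal pyramid (V=8, E=14, F=8) along a 3-gon: merge 3 vertices and 3 edges, delete both glued faces → V=15, E=30, F=17.
Attach a nonagonal pyramid (V=10, E=18, F=10) along a 3-gon: merge 3 vertices and 3 edges, delete both glued faces → V=22, E=45, F=25.
Check: V − E + F = 22 − 45 + 25 = 2.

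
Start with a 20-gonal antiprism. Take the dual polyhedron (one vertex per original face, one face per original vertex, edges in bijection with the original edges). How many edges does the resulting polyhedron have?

80

The base solid has V = 40, E = 80, F = 42.
The dual swaps V and F and preserves E: V′ = F = 42, E′ = E = 80, F′ = V = 40.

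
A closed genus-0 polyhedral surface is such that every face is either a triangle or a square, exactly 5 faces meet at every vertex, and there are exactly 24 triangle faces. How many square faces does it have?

Let x be the number of squares; then F = 24 + x.
Edge–face incidences: 2E = 3·24 + 4·x = 72 + 4x.
Every vertex has degree 5, so 5V = 2E.
Euler: V − E + F = 2 ⇒ (2E)/5 − E + (24 + x) = 2.
Multiply by 10: 2·(2E) − 5·(2E) + 10·(24 + x) = 20, i.e. 240 + 10x − 3·(72 + 4x) = 20.
Collecting terms: −2x + 24 = 20, so −2x = −4, so x = 2.
Then 2E = 72 + 4·2 = 80, so E = 40, V = 2E/5 = 16, F = 24 + 2 = 26.

2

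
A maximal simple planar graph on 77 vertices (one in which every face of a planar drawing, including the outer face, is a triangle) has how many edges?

In a plane triangulation 3F = 2E and V − E + F = 2, so E = 3V − 6 = 3·77 − 6 = 225.

225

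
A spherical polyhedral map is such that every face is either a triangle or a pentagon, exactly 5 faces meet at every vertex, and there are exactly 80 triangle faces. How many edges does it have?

150

Let x be the number of pentagons; then F = 80 + x.
Edge–face incidences: 2E = 3·80 + 5·x = 240 + 5x.
Every vertex has degree 5, so 5V = 2E.
Euler: V − E + F = 2 ⇒ (2E)/5 − E + (80 + x) = 2.
Multiply by 10: 2·(2E) − 5·(2E) + 10·(80 + x) = 20, i.e. 800 + 10x − 3·(240 + 5x) = 20.
Collecting terms: −5x + 80 = 20, so −5x = −60, so x = 12.
Then 2E = 240 + 5·12 = 300, so E = 150, V = 2E/5 = 60, F = 80 + 12 = 92.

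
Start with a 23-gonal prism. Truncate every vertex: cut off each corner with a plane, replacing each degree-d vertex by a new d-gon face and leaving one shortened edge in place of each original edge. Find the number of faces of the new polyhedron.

The base solid has V = 46, E = 69, F = 25.
Truncation replaces each original edge-end by a new vertex, so V′ = 2E = 138.
Each original edge survives, and each old vertex of degree d contributes d new edges; summing degrees gives Σd = 2E, so E′ = E + 2E = 3E = 207.
Each original face survives and each original vertex becomes one new face: F′ = F + V = 71.

71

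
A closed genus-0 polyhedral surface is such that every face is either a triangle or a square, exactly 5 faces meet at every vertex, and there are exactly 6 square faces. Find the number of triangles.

32

Let x be the number of triangles; then F = 6 + x.
Edge–face incidences: 2E = 4·6 + 3·x = 24 + 3x.
Every vertex has degree 5, so 5V = 2E.
Euler: V − E + F = 2 ⇒ (2E)/5 − E + (6 + x) = 2.
Multiply by 10: 2·(2E) − 5·(2E) + 10·(6 + x) = 20, i.e. 60 + 10x − 3·(24 + 3x) = 20.
Collecting terms: x − 12 = 20, so x = 32.
Then 2E = 24 + 3·32 = 120, so E = 60, V = 2E/5 = 24, F = 6 + 32 = 38.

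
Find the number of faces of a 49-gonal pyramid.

A pyramid on an n-gon base has one n-gon and n triangles: V = 49 + 1 = 50, E = 2·49 = 98, F = 49 + 1 = 50.

50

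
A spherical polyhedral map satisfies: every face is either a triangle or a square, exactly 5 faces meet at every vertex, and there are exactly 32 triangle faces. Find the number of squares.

Let x be the number of squares; then F = 32 + x.
Edge–face incidences: 2E = 3·32 + 4·x = 96 + 4x.
Every vertex has degree 5, so 5V = 2E.
Euler: V − E + F = 2 ⇒ (2E)/5 − E + (32 + x) = 2.
Multiply by 10: 2·(2E) − 5·(2E) + 10·(32 + x) = 20, i.e. 320 + 10x − 3·(96 + 4x) = 20.
Collecting terms: −2x + 32 = 20, so −2x = −12, so x = 6.
Then 2E = 96 + 4·6 = 120, so E = 60, V = 2E/5 = 24, F = 32 + 6 = 38.

6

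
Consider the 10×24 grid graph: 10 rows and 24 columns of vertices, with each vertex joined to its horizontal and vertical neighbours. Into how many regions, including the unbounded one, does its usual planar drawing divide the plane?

The grid has V = 10·24 = 240 vertices and E = 10·23 + 24·9 = 446 edges.
F = 2 − V + E = 2 − 240 + 446 = 208.

208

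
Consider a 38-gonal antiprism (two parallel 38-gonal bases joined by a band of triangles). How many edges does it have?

152

An antiprism on an n-gon has two n-gon caps and 2n triangles: V = 2·38 = 76, E = 4·38 = 152, F = 2·38 + 2 = 78.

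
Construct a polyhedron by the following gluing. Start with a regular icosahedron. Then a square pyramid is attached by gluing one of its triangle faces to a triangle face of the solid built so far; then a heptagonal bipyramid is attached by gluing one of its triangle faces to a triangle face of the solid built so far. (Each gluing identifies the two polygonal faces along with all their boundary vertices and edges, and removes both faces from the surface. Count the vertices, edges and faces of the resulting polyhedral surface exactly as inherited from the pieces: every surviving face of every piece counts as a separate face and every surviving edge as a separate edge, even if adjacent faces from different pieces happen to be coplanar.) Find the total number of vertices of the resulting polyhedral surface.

A regular icosahedron: V=12, E=30, F=20.
Attach a square pyramid (V=5, E=8, F=5) along a 3-gon: merge 3 vertices and 3 edges, delete both glued faces → V=14, E=35, F=23.
Attach a heptagonal bipyramid (V=9, E=21, F=14) along a 3-gon: merge 3 vertices and 3 edges, delete both glued faces → V=20, E=53, F=35.
Check: V − E + F = 20 − 53 + 35 = 2.

20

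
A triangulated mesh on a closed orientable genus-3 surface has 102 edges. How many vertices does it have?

χ = 2 − 2·3 = -4, and every face is a triangle so 3F = 2E.
F = 2E/3 = 68. Then V = -4 + E − F = -4 + 102 − 68 = 30.

30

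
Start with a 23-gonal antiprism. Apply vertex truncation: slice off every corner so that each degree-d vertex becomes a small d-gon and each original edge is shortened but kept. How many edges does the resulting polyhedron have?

276

The base solid has V = 46, E = 92, F = 48.
Truncation replaces each original edge-end by a new vertex, so V′ = 2E = 184.
Each original edge survives, and each old vertex of degree d contributes d new edges; summing degrees gives Σd = 2E, so E′ = E + 2E = 3E = 276.
Each original face survives and each original vertex becomes one new face: F′ = F + V = 94.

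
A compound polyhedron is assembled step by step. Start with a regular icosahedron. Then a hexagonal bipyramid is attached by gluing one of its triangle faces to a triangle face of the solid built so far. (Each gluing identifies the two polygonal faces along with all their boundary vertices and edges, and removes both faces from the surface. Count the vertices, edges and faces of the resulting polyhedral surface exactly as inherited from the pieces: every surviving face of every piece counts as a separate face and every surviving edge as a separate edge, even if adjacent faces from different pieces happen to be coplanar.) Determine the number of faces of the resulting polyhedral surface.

30

A regular icosahedron: V=12, E=30, F=20.
Attach a hexagonal bipyramid (V=8, E=18, F=12) along a 3-gon: merge 3 vertices and 3 edges, delete both glued faces → V=17, E=45, F=30.
Check: V − E + F = 17 − 45 + 30 = 2.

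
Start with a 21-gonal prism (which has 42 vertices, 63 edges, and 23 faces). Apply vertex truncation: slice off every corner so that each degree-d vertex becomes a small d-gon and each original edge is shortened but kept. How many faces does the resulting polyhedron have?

Truncation replaces each original edge-end by a new vertex, so V′ = 2E = 126.
Each original edge survives, and each old vertex of degree d contributes d new edges; summing degrees gives Σd = 2E, so E′ = E + 2E = 3E = 189.
Each original face survives and each original vertex becomes one new face: F′ = F + V = 65.

65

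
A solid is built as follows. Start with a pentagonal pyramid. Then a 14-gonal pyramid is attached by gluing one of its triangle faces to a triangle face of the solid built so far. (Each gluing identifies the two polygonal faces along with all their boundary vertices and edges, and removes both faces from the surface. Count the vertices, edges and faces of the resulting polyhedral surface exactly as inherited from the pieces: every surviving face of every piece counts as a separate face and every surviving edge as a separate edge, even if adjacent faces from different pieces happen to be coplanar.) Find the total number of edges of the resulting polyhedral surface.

A pentagonal pyramid: V=6, E=10, F=6.
Attach a 14-gonal pyramid (V=15, E=28, F=15) along a 3-gon: merge 3 vertices and 3 edges, delete both glued faces → V=18, E=35, F=19.
Check: V − E + F = 18 − 35 + 19 = 2.

35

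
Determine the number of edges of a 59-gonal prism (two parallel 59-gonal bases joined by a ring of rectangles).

177

A prism on an n-gon has two n-gon bases and n rectangular sides: V = 2·59 = 118, E = 3·59 = 177, F = 59 + 2 = 61.
Check: V − E + F = 118 − 177 + 61 = 2.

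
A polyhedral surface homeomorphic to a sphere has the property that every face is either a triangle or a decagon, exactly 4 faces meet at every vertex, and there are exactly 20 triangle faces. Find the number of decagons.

Let x be the number of decagons; then F = 20 + x.
Edge–face incidences: 2E = 3·20 + 10·x = 60 + 10x.
Every vertex has degree 4, so 4V = 2E.
Euler: V − E + F = 2 ⇒ (2E)/4 − E + (20 + x) = 2.
Multiply by 8: 2·(2E) − 4·(2E) + 8·(20 + x) = 16, i.e. 160 + 8x − 2·(60 + 10x) = 16.
Collecting terms: −12x + 40 = 16, so −12x = −24, so x = 2.
Then 2E = 60 + 10·2 = 80, so E = 40, V = 2E/4 = 20, F = 20 + 2 = 22.

2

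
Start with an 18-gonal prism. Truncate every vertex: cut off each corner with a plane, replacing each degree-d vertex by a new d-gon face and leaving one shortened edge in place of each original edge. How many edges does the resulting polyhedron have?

162

The base solid has V = 36, E = 54, F = 20.
Truncation replaces each original edge-end by a new vertex, so V′ = 2E = 108.
Each original edge survives, and each old vertex of degree d contributes d new edges; summing degrees gives Σd = 2E, so E′ = E + 2E = 3E = 162.
Each original face survives and each original vertex becomes one new face: F′ = F + V = 56.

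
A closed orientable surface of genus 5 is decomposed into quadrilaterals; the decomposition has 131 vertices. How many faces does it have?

χ = 2 − 2·5 = -8, and every face is a square so 4F = 2E.
V − E + F = -8 with E = 4F/2 gives 131 − (4/2 − 1)·F = -8, so F = 139 and E = 278.

139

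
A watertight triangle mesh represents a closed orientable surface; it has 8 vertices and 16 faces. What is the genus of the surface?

Every face is a triangle, so 2E = 3·16 = 48, giving E = 24.
χ = V − E + F = 8 − 24 + 16 = 0.
For a closed orientable surface χ = 2 − 2g, so g = (2 − (0))/2 = 1.

1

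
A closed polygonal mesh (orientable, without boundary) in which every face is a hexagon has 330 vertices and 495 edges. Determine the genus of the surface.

Every face is a hexagon and each edge borders two faces, so 6F = 2·495, giving F = 165.
χ = V − E + F = 330 − 495 + 165 = 0.
For a closed orientable surface χ = 2 − 2g, so g = (2 − (0))/2 = 1.

1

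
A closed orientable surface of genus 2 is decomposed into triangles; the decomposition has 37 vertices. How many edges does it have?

117

χ = 2 − 2·2 = -2, and every face is a triangle so 3F = 2E.
V − E + F = -2 with E = 3F/2 gives 37 − (3/2 − 1)·F = -2, so F = 78 and E = 117.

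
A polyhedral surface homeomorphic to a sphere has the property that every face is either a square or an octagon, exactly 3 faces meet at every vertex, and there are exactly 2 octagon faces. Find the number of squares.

8

Let x be the number of squares; then F = 2 + x.
Edge–face incidences: 2E = 8·2 + 4·x = 16 + 4x.
Every vertex has degree 3, so 3V = 2E.
Euler: V − E + F = 2 ⇒ (2E)/3 − E + (2 + x) = 2.
Multiply by 6: 2·(2E) − 3·(2E) + 6·(2 + x) = 12, i.e. 12 + 6x − (16 + 4x) = 12.
Collecting terms: 2x − 4 = 12, so 2x = 16, so x = 8.
Then 2E = 16 + 4·8 = 48, so E = 24, V = 2E/3 = 16, F = 2 + 8 = 10.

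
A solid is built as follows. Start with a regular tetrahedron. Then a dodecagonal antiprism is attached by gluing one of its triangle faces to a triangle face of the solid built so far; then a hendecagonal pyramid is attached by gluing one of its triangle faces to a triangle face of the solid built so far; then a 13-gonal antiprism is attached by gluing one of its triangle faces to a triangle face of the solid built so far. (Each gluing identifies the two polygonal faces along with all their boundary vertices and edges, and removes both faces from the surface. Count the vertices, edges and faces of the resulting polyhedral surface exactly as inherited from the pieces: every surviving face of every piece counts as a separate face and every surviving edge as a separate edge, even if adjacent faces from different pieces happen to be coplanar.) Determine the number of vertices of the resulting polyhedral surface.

57

A regular tetrahedron: V=4, E=6, F=4.
Attach a dodecagonal antiprism (V=24, E=48, F=26) along a 3-gon: merge 3 vertices and 3 edges, delete both glued faces → V=25, E=51, F=28.
Attach a hendecagonal pyramid (V=12, E=22, F=12) along a 3-gon: merge 3 vertices and 3 edges, delete both glued faces → V=34, E=70, F=38.
Attach a 13-gonal antiprism (V=26, E=52, F=28) along a 3-gon: merge 3 vertices and 3 edges, delete both glued faces → V=57, E=119, F=64.
Check: V − E + F = 57 − 119 + 64 = 2.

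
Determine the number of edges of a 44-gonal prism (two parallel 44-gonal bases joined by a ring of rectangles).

A prism on an n-gon has two n-gon bases and n rectangular sides: V = 2·44 = 88, E = 3·44 = 132, F = 44 + 2 = 46.

132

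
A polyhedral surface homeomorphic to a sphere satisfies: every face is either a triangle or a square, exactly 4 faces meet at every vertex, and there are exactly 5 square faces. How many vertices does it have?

Let x be the number of triangles; then F = 5 + x.
Edge–face incidences: 2E = 4·5 + 3·x = 20 + 3x.
Every vertex has degree 4, so 4V = 2E.
Euler: V − E + F = 2 ⇒ (2E)/4 − E + (5 + x) = 2.
Multiply by 8: 2·(2E) − 4·(2E) + 8·(5 + x) = 16, i.e. 40 + 8x − 2·(20 + 3x) = 16.
Collecting terms: 2x = 16, so x = 8.
Then 2E = 20 + 3·8 = 44, so E = 22, V = 2E/4 = 11, F = 5 + 8 = 13.

11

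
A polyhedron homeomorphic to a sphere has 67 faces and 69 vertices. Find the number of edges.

Here V − E + F = 2.
E = V + F − (2) = 69 + 67 − (2) = 134.

134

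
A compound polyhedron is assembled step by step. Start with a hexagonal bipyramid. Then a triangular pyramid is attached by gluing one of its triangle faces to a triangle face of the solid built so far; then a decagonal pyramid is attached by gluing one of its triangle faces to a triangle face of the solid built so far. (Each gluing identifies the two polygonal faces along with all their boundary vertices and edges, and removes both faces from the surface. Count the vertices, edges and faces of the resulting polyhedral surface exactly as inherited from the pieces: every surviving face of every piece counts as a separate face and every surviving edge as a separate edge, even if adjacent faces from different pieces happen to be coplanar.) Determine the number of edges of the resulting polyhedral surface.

38

A hexagonal bipyramid: V=8, E=18, F=12.
Attach a triangular pyramid (V=4, E=6, F=4) along a 3-gon: merge 3 vertices and 3 edges, delete both glued faces → V=9, E=21, F=14.
Attach a decagonal pyramid (V=11, E=20, F=11) along a 3-gon: merge 3 vertices and 3 edges, delete both glued faces → V=17, E=38, F=23.
Check: V − E + F = 17 − 38 + 23 = 2.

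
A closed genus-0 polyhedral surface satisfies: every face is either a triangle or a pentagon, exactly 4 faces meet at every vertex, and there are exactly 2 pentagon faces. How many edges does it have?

20

Let x be the number of triangles; then F = 2 + x.
Edge–face incidences: 2E = 5·2 + 3·x = 10 + 3x.
Every vertex has degree 4, so 4V = 2E.
Euler: V − E + F = 2 ⇒ (2E)/4 − E + (2 + x) = 2.
Multiply by 8: 2·(2E) − 4·(2E) + 8·(2 + x) = 16, i.e. 16 + 8x − 2·(10 + 3x) = 16.
Collecting terms: 2x − 4 = 16, so 2x = 20, so x = 10.
Then 2E = 10 + 3·10 = 40, so E = 20, V = 2E/4 = 10, F = 2 + 10 = 12.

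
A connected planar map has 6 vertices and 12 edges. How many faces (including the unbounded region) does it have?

Euler's formula for a connected plane graph: V − E + F = 2, so F = 2 − 6 + 12 = 8.

8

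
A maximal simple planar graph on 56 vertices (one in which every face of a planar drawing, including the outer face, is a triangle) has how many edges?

In a plane triangulation 3F = 2E and V − E + F = 2, so E = 3V − 6 = 3·56 − 6 = 162.

162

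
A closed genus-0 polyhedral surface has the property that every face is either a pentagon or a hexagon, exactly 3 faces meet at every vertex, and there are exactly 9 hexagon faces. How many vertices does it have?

38

Let x be the number of pentagons; then F = 9 + x.
Edge–face incidences: 2E = 6·9 + 5·x = 54 + 5x.
Every vertex has degree 3, so 3V = 2E.
Euler: V − E + F = 2 ⇒ (2E)/3 − E + (9 + x) = 2.
Multiply by 6: 2·(2E) − 3·(2E) + 6·(9 + x) = 12, i.e. 54 + 6x − (54 + 5x) = 12.
Collecting terms: x = 12.
Then 2E = 54 + 5·12 = 114, so E = 57, V = 2E/3 = 38, F = 9 + 12 = 21.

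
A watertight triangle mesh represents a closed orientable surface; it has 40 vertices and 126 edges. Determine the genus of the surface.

2

Every face is a triangle and each edge borders two faces, so 3F = 2·126, giving F = 84.
χ = V − E + F = 40 − 126 + 84 = -2.
For a closed orientable surface χ = 2 − 2g, so g = (2 − (-2))/2 = 2.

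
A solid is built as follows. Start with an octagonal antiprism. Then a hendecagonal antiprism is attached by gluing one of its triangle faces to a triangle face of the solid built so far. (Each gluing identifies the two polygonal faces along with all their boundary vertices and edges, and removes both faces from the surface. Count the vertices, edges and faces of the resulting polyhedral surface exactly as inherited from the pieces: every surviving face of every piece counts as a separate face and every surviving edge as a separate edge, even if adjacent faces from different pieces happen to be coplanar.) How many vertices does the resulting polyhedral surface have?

35

An octagonal antiprism: V=16, E=32, F=18.
Attach a hendecagonal antiprism (V=22, E=44, F=24) along a 3-gon: merge 3 vertices and 3 edges, delete both glued faces → V=35, E=73, F=40.
Check: V − E + F = 35 − 73 + 40 = 2.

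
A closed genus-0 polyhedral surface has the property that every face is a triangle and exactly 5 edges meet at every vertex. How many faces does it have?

Each face has 3 edges and each edge borders two faces, so 2E = 3F.
Each vertex has degree 5, so 5V = 2E and hence V = 3F/5.
Euler: V − E + F = 2 ⇒ (3F/5) − (3F/2) + F = 2.
Multiply by 10: (6 − 15 + 10)F = 20, i.e. 1F = 20.
So F = 20, E = 3·20/2 = 30, V = 3·20/5 = 12.

20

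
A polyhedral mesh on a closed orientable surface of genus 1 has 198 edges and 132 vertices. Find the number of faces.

66

For a closed orientable surface of genus 1, χ = 2 − 2·1 = 0.
F = 0 − V + E = 0 − 132 + 198 = 66.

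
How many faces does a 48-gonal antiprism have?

98

An antiprism on an n-gon has two n-gon caps and 2n triangles: V = 2·48 = 96, E = 4·48 = 192, F = 2·48 + 2 = 98.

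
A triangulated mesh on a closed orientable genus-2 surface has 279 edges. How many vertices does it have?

χ = 2 − 2·2 = -2, and every face is a triangle so 3F = 2E.
F = 2E/3 = 186. Then V = -2 + E − F = -2 + 279 − 186 = 91.

91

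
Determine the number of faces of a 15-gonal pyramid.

A pyramid on an n-gon base has one n-gon and n triangles: V = 15 + 1 = 16, E = 2·15 = 30, F = 15 + 1 = 16.

16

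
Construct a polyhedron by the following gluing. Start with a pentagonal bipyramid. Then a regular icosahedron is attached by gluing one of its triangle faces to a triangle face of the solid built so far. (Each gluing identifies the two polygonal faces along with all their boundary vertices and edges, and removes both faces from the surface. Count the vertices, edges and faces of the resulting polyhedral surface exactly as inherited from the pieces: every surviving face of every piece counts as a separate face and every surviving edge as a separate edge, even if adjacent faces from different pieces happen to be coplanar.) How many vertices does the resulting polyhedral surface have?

16

A pentagonal bipyramid: V=7, E=15, F=10.
Attach a regular icosahedron (V=12, E=30, F=20) along a 3-gon: merge 3 vertices and 3 edges, delete both glued faces → V=16, E=42, F=28.
Check: V − E + F = 16 − 42 + 28 = 2.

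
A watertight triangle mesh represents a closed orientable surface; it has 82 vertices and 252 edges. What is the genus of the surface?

Every face is a triangle and each edge borders two faces, so 3F = 2·252, giving F = 168.
χ = V − E + F = 82 − 252 + 168 = -2.
For a closed orientable surface χ = 2 − 2g, so g = (2 − (-2))/2 = 2.

2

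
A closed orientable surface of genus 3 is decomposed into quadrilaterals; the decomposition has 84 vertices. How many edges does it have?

χ = 2 − 2·3 = -4, and every face is a square so 4F = 2E.
V − E + F = -4 with E = 4F/2 gives 84 − (4/2 − 1)·F = -4, so F = 88 and E = 176.

176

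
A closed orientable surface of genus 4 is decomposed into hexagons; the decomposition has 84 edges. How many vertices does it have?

50

χ = 2 − 2·4 = -6, and every face is a hexagon so 6F = 2E.
F = 2E/6 = 28. Then V = -6 + E − F = -6 + 84 − 28 = 50.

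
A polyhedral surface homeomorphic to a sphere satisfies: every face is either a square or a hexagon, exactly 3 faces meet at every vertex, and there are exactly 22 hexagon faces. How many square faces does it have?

Let x be the number of squares; then F = 22 + x.
Edge–face incidences: 2E = 6·22 + 4·x = 132 + 4x.
Every vertex has degree 3, so 3V = 2E.
Euler: V − E + F = 2 ⇒ (2E)/3 − E + (22 + x) = 2.
Multiply by 6: 2·(2E) − 3·(2E) + 6·(22 + x) = 12, i.e. 132 + 6x − (132 + 4x) = 12.
Collecting terms: 2x = 12, so x = 6.
Then 2E = 132 + 4·6 = 156, so E = 78, V = 2E/3 = 52, F = 22 + 6 = 28.

6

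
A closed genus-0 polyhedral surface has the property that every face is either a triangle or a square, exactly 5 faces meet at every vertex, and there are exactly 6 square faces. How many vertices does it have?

24

Let x be the number of triangles; then F = 6 + x.
Edge–face incidences: 2E = 4·6 + 3·x = 24 + 3x.
Every vertex has degree 5, so 5V = 2E.
Euler: V − E + F = 2 ⇒ (2E)/5 − E + (6 + x) = 2.
Multiply by 10: 2·(2E) − 5·(2E) + 10·(6 + x) = 20, i.e. 60 + 10x − 3·(24 + 3x) = 20.
Collecting terms: x − 12 = 20, so x = 32.
Then 2E = 24 + 3·32 = 120, so E = 60, V = 2E/5 = 24, F = 6 + 32 = 38.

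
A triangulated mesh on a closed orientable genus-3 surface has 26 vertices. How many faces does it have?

60

χ = 2 − 2·3 = -4, and every face is a triangle so 3F = 2E.
V − E + F = -4 with E = 3F/2 gives 26 − (3/2 − 1)·F = -4, so F = 60 and E = 90.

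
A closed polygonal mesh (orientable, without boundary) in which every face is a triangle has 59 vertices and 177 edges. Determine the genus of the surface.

Every face is a triangle and each edge borders two faces, so 3F = 2·177, giving F = 118.
χ = V − E + F = 59 − 177 + 118 = 0.
For a closed orientable surface χ = 2 − 2g, so g = (2 − (0))/2 = 1.

1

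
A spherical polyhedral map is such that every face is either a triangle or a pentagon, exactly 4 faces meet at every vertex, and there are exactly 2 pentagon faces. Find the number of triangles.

10

Let x be the number of triangles; then F = 2 + x.
Edge–face incidences: 2E = 5·2 + 3·x = 10 + 3x.
Every vertex has degree 4, so 4V = 2E.
Euler: V − E + F = 2 ⇒ (2E)/4 − E + (2 + x) = 2.
Multiply by 8: 2·(2E) − 4·(2E) + 8·(2 + x) = 16, i.e. 16 + 8x − 2·(10 + 3x) = 16.
Collecting terms: 2x − 4 = 16, so 2x = 20, so x = 10.
Then 2E = 10 + 3·10 = 40, so E = 20, V = 2E/4 = 10, F = 2 + 10 = 12.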